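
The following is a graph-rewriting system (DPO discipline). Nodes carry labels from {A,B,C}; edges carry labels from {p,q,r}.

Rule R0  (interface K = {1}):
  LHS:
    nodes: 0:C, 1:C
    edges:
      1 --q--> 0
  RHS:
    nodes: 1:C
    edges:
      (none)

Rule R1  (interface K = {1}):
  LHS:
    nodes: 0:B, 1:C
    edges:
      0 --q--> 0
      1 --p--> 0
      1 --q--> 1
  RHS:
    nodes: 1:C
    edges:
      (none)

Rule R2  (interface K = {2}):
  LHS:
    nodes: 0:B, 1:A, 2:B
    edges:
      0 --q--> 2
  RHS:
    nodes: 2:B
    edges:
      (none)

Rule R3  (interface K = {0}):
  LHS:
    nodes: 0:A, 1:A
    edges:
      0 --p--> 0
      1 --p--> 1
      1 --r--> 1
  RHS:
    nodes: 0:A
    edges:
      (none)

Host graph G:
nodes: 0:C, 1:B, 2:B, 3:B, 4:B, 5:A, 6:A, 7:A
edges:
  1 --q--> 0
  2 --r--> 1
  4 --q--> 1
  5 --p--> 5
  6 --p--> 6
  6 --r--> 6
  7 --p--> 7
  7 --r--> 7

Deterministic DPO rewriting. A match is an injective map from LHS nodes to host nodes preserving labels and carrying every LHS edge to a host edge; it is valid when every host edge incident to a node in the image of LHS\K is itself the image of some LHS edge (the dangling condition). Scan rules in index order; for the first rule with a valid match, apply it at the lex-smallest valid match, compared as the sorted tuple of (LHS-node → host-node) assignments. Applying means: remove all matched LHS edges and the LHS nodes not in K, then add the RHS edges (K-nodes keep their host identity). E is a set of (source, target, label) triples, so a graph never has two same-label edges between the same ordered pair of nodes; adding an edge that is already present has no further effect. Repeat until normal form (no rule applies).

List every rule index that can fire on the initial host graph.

Answer: [R3]

Derivation:
R0: no valid match — LHS pattern not found
R1: no valid match — LHS pattern not found
R2: no valid match — 3 raw matches, all fail dangling condition
R3: 4 valid matches — {0↦5, 1↦6}, {0↦5, 1↦7}, {0↦6, 1↦7} (+1 more)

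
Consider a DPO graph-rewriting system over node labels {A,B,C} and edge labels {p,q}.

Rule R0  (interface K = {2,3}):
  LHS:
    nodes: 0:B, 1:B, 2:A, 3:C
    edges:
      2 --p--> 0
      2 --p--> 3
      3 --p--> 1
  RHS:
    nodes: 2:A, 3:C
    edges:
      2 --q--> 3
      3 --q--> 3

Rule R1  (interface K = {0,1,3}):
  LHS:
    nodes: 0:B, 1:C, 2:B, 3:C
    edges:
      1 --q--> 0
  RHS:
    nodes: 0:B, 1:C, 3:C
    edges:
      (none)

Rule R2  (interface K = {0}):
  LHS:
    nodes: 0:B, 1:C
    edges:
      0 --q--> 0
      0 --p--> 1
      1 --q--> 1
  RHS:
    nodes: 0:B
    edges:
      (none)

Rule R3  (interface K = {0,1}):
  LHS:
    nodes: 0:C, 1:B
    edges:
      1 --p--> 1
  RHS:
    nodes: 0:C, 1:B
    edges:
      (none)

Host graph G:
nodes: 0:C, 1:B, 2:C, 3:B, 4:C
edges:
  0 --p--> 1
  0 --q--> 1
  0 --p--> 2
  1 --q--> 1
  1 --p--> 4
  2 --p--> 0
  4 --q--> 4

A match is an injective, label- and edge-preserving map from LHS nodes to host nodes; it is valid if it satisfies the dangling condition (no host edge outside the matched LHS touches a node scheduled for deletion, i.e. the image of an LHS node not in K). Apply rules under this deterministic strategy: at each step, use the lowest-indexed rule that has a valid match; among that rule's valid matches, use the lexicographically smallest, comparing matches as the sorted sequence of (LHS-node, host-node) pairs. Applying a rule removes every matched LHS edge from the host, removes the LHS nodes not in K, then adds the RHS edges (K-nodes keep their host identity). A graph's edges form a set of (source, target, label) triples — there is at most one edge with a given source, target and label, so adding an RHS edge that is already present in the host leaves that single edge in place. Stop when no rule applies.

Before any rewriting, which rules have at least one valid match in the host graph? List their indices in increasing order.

Answer: [R1,R2]

Rewrite trace:
R0: no valid match — LHS pattern not found
R1: 2 valid matches — {0↦1, 1↦0, 2↦3, 3↦2}, {0↦1, 1↦0, 2↦3, 3↦4}
R2: 1 valid match — {0↦1, 1↦4}
R3: no valid match — LHS pattern not found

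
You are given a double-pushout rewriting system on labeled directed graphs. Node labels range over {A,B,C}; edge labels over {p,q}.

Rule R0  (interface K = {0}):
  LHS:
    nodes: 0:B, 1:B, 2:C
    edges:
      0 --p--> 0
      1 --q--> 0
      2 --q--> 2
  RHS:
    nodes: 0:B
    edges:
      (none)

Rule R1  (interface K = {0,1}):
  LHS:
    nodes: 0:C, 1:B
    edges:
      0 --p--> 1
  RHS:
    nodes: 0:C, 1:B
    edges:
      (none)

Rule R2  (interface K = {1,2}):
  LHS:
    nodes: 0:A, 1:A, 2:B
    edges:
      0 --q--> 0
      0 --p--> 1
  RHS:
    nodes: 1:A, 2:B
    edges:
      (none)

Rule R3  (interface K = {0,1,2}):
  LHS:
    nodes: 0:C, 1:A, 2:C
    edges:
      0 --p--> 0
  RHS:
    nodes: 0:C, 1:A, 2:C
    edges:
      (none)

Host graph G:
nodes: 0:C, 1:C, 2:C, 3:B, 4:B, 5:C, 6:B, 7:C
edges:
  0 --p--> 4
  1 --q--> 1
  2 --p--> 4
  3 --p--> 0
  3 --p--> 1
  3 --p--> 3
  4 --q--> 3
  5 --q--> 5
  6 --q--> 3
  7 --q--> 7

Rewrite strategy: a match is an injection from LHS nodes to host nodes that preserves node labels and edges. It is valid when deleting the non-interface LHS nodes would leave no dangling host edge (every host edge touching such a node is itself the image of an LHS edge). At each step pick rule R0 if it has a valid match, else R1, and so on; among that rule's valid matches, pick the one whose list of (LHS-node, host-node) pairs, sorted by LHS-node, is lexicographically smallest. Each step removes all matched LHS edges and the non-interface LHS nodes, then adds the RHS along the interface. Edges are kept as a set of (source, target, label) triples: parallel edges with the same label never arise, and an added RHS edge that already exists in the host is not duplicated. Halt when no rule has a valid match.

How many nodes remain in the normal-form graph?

Answer: 6

Derivation:
start.  V:8 E:10  edges: 0-p->4 1-q->1 2-p->4 3-p->0 3-p->1 3-p->3 4-q->3 5-q->5 6-q->3 7-q->7
1. fire R0 via {0↦3, 1↦6, 2↦5}  →  V:6 E:7  edges: 0-p->4 1-q->1 2-p->4 3-p->0 3-p->1 4-q->3 7-q->7
2. fire R1 via {0↦0, 1↦4}  →  V:6 E:6  edges: 1-q->1 2-p->4 3-p->0 3-p->1 4-q->3 7-q->7
3. fire R1 via {0↦2, 1↦4}  →  V:6 E:5  edges: 1-q->1 3-p->0 3-p->1 4-q->3 7-q->7
halt: no rule applies after step 3
NF nodes: {0:C, 1:C, 2:C, 3:B, 4:B, 7:C}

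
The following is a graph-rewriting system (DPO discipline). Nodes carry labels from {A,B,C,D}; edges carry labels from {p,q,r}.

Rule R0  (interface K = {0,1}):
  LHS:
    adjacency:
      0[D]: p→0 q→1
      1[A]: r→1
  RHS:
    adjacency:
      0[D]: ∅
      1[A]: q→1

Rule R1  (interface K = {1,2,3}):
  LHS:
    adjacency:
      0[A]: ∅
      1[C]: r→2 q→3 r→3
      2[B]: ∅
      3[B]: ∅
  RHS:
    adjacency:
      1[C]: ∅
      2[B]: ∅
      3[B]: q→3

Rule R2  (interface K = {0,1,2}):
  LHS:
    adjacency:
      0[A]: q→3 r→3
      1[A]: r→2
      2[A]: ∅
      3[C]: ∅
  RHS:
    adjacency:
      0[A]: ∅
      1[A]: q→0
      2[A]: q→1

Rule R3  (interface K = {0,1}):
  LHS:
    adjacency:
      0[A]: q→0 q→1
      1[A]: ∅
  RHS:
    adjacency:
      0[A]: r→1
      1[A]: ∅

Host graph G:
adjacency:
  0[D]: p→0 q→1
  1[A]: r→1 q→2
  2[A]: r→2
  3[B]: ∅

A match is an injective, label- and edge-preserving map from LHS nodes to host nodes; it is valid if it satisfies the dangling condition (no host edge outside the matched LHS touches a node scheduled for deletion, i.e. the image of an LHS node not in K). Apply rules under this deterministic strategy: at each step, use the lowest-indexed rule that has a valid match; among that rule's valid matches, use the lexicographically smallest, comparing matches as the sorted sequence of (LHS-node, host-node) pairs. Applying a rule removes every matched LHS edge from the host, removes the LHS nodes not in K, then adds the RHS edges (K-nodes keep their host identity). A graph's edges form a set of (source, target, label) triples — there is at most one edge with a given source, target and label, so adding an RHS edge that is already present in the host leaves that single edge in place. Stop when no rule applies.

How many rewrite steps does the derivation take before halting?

start.  V:4 E:5  edges: 0-p->0 0-q->1 1-r->1 1-q->2 2-r->2
1. fire R0 via {0↦0, 1↦1}  →  V:4 E:3  edges: 1-q->1 1-q->2 2-r->2
2. fire R3 via {0↦1, 1↦2}  →  V:4 E:2  edges: 1-r->2 2-r->2
final graph: no rule applies after step 2

Answer: 2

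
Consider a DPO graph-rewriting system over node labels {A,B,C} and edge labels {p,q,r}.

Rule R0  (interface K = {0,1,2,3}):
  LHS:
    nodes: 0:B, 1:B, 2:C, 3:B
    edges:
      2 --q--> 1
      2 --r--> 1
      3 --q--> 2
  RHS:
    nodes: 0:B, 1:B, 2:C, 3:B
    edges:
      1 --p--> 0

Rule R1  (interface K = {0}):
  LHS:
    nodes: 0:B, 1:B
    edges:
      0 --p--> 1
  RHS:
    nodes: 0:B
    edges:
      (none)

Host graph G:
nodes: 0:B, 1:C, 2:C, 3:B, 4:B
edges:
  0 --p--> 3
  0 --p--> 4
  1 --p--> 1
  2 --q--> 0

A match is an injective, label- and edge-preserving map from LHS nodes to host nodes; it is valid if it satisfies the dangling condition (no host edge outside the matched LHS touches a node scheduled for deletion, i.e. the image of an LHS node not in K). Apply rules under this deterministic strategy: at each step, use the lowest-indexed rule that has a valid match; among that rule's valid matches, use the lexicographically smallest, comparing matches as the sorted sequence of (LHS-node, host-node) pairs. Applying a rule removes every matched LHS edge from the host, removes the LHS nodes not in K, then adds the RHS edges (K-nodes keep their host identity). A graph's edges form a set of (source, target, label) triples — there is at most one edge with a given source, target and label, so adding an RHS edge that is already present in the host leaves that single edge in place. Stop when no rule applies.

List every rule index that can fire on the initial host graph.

R0: no valid match — LHS pattern not found
R1: 2 valid matches — {0↦0, 1↦3}, {0↦0, 1↦4}

Answer: [R1]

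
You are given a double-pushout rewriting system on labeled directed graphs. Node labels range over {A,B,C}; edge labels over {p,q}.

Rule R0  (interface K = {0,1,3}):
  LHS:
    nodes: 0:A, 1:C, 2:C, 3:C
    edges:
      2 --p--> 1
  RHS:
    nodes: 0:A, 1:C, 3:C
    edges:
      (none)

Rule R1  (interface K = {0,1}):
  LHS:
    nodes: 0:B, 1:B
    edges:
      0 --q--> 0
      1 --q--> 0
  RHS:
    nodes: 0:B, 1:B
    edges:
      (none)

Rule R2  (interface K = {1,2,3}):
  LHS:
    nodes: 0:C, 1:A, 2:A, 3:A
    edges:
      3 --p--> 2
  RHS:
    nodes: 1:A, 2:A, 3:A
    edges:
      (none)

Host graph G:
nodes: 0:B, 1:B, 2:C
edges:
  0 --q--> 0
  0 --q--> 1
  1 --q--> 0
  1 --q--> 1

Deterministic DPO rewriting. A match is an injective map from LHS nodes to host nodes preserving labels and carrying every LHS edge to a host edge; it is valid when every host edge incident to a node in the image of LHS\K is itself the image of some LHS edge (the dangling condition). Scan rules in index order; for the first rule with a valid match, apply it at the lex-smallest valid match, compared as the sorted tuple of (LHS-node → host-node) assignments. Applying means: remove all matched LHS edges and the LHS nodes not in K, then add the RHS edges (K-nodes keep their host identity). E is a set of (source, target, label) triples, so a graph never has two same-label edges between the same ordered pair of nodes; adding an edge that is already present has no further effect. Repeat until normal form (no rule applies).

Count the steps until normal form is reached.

start.  V:3 E:4  edges: 0-q->0 0-q->1 1-q->0 1-q->1
1. fire R1 via {0↦0, 1↦1}  →  V:3 E:2  edges: 0-q->1 1-q->1
2. fire R1 via {0↦1, 1↦0}  →  V:3 E:0  edges: ∅
final graph: no rule applies after step 2

Answer: 2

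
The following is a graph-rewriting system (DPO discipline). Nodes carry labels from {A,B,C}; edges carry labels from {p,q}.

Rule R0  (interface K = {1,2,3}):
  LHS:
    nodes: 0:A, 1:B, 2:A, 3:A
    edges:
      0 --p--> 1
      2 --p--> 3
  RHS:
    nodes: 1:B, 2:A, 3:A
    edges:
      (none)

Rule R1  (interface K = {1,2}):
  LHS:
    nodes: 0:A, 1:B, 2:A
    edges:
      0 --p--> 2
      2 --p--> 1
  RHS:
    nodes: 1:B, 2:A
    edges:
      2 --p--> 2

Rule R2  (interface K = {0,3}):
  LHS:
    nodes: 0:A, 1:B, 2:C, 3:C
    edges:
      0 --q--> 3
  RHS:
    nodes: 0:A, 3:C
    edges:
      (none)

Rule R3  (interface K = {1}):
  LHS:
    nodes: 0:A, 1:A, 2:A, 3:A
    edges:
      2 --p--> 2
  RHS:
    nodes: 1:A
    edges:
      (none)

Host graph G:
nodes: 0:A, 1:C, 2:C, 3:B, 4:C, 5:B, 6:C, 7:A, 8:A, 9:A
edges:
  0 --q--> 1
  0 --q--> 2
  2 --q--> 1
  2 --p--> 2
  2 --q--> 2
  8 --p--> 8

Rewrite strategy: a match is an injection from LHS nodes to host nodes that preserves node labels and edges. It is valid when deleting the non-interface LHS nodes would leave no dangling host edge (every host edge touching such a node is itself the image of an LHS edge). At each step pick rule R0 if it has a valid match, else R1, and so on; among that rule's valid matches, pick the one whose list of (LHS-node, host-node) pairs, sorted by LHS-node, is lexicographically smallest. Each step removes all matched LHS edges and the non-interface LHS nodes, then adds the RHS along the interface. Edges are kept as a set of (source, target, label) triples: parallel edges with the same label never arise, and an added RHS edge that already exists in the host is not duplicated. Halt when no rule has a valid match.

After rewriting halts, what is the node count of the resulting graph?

Answer: 3

Derivation:
start.  V:10 E:6  edges: 0-q->1 0-q->2 2-q->1 2-p->2 2-q->2 8-p->8
1. fire R2 via {0↦0, 1↦3, 2↦4, 3↦1}  →  V:8 E:5  edges: 0-q->2 2-q->1 2-p->2 2-q->2 8-p->8
2. fire R2 via {0↦0, 1↦5, 2↦6, 3↦2}  →  V:6 E:4  edges: 2-q->1 2-p->2 2-q->2 8-p->8
3. fire R3 via {0↦0, 1↦7, 2↦8, 3↦9}  →  V:3 E:3  edges: 2-q->1 2-p->2 2-q->2
final graph: no rule applies after step 3
NF nodes: {1:C, 2:C, 7:A}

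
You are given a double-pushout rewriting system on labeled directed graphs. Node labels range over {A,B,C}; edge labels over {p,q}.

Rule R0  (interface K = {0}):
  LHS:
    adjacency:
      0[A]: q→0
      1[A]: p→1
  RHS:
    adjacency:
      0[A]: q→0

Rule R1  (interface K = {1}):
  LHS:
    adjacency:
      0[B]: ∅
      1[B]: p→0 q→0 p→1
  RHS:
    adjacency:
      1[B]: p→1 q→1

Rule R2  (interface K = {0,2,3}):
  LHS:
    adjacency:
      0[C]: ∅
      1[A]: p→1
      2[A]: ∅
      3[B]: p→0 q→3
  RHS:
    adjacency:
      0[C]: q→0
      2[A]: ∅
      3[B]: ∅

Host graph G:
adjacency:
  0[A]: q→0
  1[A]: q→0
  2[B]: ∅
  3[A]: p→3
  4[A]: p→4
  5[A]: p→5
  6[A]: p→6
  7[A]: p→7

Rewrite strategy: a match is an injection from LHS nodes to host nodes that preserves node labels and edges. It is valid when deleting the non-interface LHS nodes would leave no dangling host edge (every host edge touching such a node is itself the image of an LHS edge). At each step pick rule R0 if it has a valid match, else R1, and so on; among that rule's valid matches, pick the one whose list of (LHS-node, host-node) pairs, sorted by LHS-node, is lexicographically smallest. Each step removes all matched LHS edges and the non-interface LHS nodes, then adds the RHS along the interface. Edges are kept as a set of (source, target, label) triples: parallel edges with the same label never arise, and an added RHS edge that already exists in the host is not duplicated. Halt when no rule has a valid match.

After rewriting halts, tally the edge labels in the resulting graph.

[0] host  ⇒  8 nodes, 7 edges  {0-q->0 1-q->0 3-p->3 4-p->4 5-p->5 6-p->6 7-p->7}
[1] R0 @ {0↦0, 1↦3}  ⇒  7 nodes, 6 edges  {0-q->0 1-q->0 4-p->4 5-p->5 6-p->6 7-p->7}
[2] R0 @ {0↦0, 1↦4}  ⇒  6 nodes, 5 edges  {0-q->0 1-q->0 5-p->5 6-p->6 7-p->7}
[3] R0 @ {0↦0, 1↦5}  ⇒  5 nodes, 4 edges  {0-q->0 1-q->0 6-p->6 7-p->7}
[4] R0 @ {0↦0, 1↦6}  ⇒  4 nodes, 3 edges  {0-q->0 1-q->0 7-p->7}
[5] R0 @ {0↦0, 1↦7}  ⇒  3 nodes, 2 edges  {0-q->0 1-q->0}
final graph: no rule applies after step 5
NF edges: [(0, 0, 'q'), (1, 0, 'q')]

Answer: q:2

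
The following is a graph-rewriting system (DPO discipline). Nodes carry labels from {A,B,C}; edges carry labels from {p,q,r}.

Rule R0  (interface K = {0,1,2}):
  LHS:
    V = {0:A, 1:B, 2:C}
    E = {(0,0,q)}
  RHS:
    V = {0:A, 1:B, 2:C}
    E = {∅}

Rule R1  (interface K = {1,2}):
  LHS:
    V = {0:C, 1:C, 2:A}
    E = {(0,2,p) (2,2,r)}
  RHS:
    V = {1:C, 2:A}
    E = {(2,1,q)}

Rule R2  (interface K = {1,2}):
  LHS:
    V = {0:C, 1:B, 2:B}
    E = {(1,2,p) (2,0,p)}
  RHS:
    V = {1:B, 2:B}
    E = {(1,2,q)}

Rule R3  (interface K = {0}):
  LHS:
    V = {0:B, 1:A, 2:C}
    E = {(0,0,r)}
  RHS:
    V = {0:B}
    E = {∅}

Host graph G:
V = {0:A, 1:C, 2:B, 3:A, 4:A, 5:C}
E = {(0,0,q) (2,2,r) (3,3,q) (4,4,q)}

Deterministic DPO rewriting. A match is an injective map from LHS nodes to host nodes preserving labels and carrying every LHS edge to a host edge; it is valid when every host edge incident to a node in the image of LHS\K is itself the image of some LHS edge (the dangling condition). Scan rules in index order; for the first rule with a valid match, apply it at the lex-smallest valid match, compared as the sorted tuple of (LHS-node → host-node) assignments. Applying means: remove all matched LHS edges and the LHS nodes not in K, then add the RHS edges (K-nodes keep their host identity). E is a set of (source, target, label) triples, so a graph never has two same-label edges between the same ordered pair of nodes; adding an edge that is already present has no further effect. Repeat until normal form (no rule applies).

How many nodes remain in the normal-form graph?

Answer: 4

Steps:
initial: |V|=6 |E|=4  E = 0-q->0 2-r->2 3-q->3 4-q->4
step 1: apply R0 at {0↦0, 1↦2, 2↦1}  → |V|=6 |E|=3  E = 2-r->2 3-q->3 4-q->4
step 2: apply R0 at {0↦3, 1↦2, 2↦1}  → |V|=6 |E|=2  E = 2-r->2 4-q->4
step 3: apply R0 at {0↦4, 1↦2, 2↦1}  → |V|=6 |E|=1  E = 2-r->2
step 4: apply R3 at {0↦2, 1↦0, 2↦1}  → |V|=4 |E|=0  E = ∅
normal form: no rule applies after step 4
NF nodes: {2:B, 3:A, 4:A, 5:C}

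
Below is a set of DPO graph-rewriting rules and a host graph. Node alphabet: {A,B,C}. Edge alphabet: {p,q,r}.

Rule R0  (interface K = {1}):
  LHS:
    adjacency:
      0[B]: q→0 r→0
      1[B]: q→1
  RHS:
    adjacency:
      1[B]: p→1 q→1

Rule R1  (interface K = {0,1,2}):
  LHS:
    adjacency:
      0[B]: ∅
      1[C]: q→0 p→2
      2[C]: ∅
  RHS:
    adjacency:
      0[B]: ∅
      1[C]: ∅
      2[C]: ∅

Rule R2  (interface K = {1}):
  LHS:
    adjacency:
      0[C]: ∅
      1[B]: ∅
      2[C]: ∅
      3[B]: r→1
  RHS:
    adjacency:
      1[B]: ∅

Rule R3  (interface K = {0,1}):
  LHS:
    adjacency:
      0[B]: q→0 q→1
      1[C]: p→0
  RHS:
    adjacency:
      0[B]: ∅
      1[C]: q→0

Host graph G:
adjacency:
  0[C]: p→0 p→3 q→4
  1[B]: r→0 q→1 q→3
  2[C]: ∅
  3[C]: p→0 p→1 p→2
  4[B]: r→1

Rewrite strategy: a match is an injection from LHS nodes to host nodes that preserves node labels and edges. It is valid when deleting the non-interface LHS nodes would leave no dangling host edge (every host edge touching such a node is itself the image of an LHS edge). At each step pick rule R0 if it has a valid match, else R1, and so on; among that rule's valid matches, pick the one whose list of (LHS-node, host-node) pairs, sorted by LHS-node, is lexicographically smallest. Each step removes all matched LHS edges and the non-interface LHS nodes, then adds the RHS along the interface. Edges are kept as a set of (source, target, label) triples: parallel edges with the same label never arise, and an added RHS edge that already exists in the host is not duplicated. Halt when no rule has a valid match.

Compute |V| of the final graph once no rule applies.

Answer: 5

Rewrite trace:
[0] host  ⇒  5 nodes, 10 edges  {0-p->0 0-p->3 0-q->4 1-r->0 1-q->1 1-q->3 3-p->0 3-p->1 3-p->2 4-r->1}
[1] R1 @ {0↦4, 1↦0, 2↦3}  ⇒  5 nodes, 8 edges  {0-p->0 1-r->0 1-q->1 1-q->3 3-p->0 3-p->1 3-p->2 4-r->1}
[2] R3 @ {0↦1, 1↦3}  ⇒  5 nodes, 6 edges  {0-p->0 1-r->0 3-p->0 3-q->1 3-p->2 4-r->1}
[3] R1 @ {0↦1, 1↦3, 2↦0}  ⇒  5 nodes, 4 edges  {0-p->0 1-r->0 3-p->2 4-r->1}
halt: no rule applies after step 3
NF nodes: {0:C, 1:B, 2:C, 3:C, 4:B}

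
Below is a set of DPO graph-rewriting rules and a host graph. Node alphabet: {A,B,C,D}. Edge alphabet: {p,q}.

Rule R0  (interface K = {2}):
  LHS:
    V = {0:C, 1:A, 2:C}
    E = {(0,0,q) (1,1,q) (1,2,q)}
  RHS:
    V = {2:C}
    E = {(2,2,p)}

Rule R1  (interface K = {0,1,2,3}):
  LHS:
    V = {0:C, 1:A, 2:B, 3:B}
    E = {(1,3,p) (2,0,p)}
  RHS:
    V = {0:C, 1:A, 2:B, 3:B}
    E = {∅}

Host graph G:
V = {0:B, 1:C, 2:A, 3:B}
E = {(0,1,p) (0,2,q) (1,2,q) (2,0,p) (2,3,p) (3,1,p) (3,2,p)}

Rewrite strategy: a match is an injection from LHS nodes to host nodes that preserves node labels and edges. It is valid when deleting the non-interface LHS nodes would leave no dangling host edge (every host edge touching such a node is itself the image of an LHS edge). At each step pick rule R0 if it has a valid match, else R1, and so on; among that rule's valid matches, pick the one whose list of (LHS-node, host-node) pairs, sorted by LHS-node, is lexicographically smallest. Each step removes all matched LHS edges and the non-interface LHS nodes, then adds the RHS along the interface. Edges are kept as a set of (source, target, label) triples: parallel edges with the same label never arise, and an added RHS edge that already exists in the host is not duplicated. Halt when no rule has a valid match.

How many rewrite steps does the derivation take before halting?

Answer: 2

Steps:
initial: |V|=4 |E|=7  E = 0-p->1 0-q->2 1-q->2 2-p->0 2-p->3 3-p->1 3-p->2
step 1: apply R1 at {0↦1, 1↦2, 2↦0, 3↦3}  → |V|=4 |E|=5  E = 0-q->2 1-q->2 2-p->0 3-p->1 3-p->2
step 2: apply R1 at {0↦1, 1↦2, 2↦3, 3↦0}  → |V|=4 |E|=3  E = 0-q->2 1-q->2 3-p->2
normal form: no rule applies after step 2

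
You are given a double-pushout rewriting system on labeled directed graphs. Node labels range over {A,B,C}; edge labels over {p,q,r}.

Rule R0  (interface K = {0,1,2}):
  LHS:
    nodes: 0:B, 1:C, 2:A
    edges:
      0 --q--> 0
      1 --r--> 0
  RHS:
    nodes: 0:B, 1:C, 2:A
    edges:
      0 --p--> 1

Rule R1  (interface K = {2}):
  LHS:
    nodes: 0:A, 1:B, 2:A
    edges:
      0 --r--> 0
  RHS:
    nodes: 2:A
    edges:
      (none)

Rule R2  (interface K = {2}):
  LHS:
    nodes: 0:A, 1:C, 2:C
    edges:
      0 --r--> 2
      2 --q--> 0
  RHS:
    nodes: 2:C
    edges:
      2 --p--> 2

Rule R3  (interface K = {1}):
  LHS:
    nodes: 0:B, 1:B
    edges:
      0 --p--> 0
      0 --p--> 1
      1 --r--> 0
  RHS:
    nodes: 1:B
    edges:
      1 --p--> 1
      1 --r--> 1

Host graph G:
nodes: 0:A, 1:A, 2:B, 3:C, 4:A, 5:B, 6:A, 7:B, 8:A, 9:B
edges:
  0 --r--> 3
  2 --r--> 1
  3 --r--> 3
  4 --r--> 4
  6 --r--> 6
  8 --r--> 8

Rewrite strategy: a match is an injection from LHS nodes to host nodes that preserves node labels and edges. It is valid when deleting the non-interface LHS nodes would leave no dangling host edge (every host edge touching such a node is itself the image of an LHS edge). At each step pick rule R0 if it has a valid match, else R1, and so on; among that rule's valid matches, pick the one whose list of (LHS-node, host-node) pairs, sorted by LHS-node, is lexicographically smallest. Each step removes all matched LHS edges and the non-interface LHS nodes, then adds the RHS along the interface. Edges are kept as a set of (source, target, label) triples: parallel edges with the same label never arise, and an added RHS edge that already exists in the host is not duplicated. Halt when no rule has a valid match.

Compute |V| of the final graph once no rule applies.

Answer: 4

Rewrite trace:
[0] host  ⇒  10 nodes, 6 edges  {0-r->3 2-r->1 3-r->3 4-r->4 6-r->6 8-r->8}
[1] R1 @ {0↦4, 1↦5, 2↦0}  ⇒  8 nodes, 5 edges  {0-r->3 2-r->1 3-r->3 6-r->6 8-r->8}
[2] R1 @ {0↦6, 1↦7, 2↦0}  ⇒  6 nodes, 4 edges  {0-r->3 2-r->1 3-r->3 8-r->8}
[3] R1 @ {0↦8, 1↦9, 2↦0}  ⇒  4 nodes, 3 edges  {0-r->3 2-r->1 3-r->3}
final graph: no rule applies after step 3
NF nodes: {0:A, 1:A, 2:B, 3:C}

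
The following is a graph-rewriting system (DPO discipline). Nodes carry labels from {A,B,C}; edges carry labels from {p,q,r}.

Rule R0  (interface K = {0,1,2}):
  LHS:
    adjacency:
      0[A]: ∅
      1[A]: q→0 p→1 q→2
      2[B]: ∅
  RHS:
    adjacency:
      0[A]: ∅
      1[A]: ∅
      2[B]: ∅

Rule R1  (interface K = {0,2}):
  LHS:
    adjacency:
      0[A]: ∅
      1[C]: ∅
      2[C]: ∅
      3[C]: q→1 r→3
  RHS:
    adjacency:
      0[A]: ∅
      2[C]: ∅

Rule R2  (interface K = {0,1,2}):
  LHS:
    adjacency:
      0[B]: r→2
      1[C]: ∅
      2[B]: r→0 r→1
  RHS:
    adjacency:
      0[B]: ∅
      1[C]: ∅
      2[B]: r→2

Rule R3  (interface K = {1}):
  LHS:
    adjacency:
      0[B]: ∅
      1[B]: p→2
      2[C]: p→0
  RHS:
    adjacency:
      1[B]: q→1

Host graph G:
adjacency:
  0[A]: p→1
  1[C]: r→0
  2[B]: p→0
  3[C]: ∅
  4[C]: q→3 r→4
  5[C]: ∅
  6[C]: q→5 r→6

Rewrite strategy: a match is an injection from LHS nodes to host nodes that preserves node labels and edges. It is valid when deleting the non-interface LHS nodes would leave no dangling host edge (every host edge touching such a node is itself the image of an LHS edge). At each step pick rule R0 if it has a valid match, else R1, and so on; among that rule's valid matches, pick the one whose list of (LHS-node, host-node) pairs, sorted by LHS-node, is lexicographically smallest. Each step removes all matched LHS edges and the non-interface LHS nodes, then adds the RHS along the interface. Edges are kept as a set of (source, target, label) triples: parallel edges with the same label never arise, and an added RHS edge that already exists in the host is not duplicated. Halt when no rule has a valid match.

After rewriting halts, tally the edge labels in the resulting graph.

Answer: p:2 r:1

Steps:
initial: |V|=7 |E|=7  E = 0-p->1 1-r->0 2-p->0 4-q->3 4-r->4 6-q->5 6-r->6
step 1: apply R1 at {0↦0, 1↦3, 2↦1, 3↦4}  → |V|=5 |E|=5  E = 0-p->1 1-r->0 2-p->0 6-q->5 6-r->6
step 2: apply R1 at {0↦0, 1↦5, 2↦1, 3↦6}  → |V|=3 |E|=3  E = 0-p->1 1-r->0 2-p->0
final graph: no rule applies after step 2
NF edges: [(0, 1, 'p'), (1, 0, 'r'), (2, 0, 'p')]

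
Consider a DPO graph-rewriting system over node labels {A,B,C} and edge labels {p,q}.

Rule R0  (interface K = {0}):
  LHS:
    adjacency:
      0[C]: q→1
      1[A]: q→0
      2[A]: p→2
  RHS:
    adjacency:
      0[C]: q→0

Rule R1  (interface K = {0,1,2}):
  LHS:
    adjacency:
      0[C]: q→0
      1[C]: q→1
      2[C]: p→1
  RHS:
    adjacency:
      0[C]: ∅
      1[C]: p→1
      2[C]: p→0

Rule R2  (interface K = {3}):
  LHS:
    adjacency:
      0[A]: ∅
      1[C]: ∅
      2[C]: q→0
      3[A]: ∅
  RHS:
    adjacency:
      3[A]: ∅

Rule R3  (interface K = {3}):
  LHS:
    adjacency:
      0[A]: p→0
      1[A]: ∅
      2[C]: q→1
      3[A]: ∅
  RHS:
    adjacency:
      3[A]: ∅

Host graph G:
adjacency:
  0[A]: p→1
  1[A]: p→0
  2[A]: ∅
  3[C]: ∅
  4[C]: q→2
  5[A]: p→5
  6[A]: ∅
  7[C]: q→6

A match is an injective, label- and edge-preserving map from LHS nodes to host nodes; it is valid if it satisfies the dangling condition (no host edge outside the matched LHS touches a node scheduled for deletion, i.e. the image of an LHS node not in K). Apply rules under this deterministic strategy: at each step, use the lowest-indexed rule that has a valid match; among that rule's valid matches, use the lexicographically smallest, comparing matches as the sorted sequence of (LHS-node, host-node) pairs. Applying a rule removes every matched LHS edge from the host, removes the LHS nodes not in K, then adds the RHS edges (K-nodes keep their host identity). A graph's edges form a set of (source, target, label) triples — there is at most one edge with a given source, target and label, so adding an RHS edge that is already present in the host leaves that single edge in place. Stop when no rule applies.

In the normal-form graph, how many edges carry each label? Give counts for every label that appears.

Answer: p:2

Steps:
[0] host  ⇒  8 nodes, 5 edges  {0-p->1 1-p->0 4-q->2 5-p->5 7-q->6}
[1] R2 @ {0↦2, 1↦3, 2↦4, 3↦0}  ⇒  5 nodes, 4 edges  {0-p->1 1-p->0 5-p->5 7-q->6}
[2] R3 @ {0↦5, 1↦6, 2↦7, 3↦0}  ⇒  2 nodes, 2 edges  {0-p->1 1-p->0}
final graph: no rule applies after step 2
NF edges: [(0, 1, 'p'), (1, 0, 'p')]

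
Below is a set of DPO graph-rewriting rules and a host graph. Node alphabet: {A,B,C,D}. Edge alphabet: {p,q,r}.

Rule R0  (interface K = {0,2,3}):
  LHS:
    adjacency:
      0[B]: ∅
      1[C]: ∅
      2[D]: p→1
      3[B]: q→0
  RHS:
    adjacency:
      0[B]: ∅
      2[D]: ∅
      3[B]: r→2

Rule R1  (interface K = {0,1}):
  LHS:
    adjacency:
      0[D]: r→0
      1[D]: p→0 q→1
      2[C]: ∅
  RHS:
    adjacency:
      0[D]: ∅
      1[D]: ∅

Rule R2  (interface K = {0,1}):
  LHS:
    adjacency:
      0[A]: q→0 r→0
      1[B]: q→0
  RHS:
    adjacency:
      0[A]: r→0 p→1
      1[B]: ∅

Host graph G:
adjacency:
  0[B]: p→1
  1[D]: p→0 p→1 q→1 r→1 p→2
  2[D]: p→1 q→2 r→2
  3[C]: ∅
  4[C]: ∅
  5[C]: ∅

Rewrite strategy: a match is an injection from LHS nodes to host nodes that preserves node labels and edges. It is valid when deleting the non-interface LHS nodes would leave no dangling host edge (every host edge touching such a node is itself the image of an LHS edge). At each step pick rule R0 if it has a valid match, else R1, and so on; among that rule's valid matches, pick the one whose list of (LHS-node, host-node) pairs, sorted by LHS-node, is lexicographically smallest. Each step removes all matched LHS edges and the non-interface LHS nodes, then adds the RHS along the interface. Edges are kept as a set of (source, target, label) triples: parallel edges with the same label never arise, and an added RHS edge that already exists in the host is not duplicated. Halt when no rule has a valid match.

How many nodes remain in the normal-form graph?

start.  V:6 E:9  edges: 0-p->1 1-p->0 1-p->1 1-q->1 1-r->1 1-p->2 2-p->1 2-q->2 2-r->2
1. fire R1 via {0↦1, 1↦2, 2↦3}  →  V:5 E:6  edges: 0-p->1 1-p->0 1-p->1 1-q->1 1-p->2 2-r->2
2. fire R1 via {0↦2, 1↦1, 2↦4}  →  V:4 E:3  edges: 0-p->1 1-p->0 1-p->1
normal form: no rule applies after step 2
NF nodes: {0:B, 1:D, 2:D, 5:C}

Answer: 4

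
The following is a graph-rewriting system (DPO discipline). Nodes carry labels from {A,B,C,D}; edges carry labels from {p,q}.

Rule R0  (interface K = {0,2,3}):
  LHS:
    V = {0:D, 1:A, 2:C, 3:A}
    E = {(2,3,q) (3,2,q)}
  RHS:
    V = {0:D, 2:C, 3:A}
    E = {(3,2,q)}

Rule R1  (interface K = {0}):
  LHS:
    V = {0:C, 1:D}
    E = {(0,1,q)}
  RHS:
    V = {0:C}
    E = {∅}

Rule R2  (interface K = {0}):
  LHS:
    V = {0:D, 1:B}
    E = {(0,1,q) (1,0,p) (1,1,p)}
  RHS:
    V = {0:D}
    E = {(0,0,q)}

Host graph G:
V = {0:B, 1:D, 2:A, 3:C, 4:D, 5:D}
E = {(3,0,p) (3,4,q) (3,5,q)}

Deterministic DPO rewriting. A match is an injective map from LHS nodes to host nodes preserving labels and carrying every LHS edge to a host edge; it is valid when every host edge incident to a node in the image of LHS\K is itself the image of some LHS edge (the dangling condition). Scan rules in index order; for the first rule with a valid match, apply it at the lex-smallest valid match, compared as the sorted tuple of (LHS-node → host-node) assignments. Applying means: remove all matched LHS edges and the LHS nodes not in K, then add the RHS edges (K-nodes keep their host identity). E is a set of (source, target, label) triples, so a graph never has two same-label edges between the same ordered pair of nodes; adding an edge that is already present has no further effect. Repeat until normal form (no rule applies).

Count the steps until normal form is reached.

Answer: 2

Steps:
[0] host  ⇒  6 nodes, 3 edges  {3-p->0 3-q->4 3-q->5}
[1] R1 @ {0↦3, 1↦4}  ⇒  5 nodes, 2 edges  {3-p->0 3-q->5}
[2] R1 @ {0↦3, 1↦5}  ⇒  4 nodes, 1 edges  {3-p->0}
normal form: no rule applies after step 2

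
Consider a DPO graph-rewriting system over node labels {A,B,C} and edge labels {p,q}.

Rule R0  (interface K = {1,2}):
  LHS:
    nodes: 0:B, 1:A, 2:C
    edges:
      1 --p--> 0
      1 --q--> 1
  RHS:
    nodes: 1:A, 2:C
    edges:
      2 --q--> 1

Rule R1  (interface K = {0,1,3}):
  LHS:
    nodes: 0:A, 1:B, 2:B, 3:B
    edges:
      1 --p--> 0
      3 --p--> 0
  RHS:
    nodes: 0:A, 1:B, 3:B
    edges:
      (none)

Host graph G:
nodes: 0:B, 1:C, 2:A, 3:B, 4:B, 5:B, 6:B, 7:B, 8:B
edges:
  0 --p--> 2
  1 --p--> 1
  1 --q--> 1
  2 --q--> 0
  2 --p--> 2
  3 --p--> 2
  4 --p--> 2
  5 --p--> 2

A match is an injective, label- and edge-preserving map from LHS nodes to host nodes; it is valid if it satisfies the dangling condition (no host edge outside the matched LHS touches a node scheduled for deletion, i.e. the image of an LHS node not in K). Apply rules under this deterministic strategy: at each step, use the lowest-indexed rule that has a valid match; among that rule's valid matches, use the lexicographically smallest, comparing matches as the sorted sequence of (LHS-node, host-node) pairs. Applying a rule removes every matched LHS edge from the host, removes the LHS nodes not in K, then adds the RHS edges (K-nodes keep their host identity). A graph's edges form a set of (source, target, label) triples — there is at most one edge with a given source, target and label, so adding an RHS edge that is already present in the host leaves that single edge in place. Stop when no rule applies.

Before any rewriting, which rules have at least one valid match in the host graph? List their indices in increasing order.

R0: no valid match — LHS pattern not found
R1: 36 valid matches — {0↦2, 1↦0, 2↦6, 3↦3}, {0↦2, 1↦0, 2↦6, 3↦4}, {0↦2, 1↦0, 2↦6, 3↦5} (+33 more)

Answer: [R1]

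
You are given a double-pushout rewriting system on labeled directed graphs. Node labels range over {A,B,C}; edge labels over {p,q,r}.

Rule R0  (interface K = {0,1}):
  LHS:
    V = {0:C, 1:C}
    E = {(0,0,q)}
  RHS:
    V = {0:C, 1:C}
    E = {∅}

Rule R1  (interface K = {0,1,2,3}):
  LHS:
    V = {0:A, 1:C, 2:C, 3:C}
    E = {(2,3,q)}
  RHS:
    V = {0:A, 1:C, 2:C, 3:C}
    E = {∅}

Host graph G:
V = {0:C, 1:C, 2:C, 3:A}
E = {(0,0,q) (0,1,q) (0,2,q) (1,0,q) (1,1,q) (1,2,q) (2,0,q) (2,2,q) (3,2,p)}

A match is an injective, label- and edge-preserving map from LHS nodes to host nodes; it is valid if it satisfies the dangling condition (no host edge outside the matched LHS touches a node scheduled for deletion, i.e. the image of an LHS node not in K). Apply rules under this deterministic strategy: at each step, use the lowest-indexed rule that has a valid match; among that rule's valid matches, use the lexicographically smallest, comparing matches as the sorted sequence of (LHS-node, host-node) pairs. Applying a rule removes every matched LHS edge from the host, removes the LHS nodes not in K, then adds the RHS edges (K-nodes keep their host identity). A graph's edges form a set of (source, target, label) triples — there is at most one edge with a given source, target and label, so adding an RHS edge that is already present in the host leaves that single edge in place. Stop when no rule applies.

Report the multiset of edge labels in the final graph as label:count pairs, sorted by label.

Answer: p:1

Derivation:
initial: |V|=4 |E|=9  E = 0-q->0 0-q->1 0-q->2 1-q->0 1-q->1 1-q->2 2-q->0 2-q->2 3-p->2
step 1: apply R0 at {0↦0, 1↦1}  → |V|=4 |E|=8  E = 0-q->1 0-q->2 1-q->0 1-q->1 1-q->2 2-q->0 2-q->2 3-p->2
step 2: apply R0 at {0↦1, 1↦0}  → |V|=4 |E|=7  E = 0-q->1 0-q->2 1-q->0 1-q->2 2-q->0 2-q->2 3-p->2
step 3: apply R0 at {0↦2, 1↦0}  → |V|=4 |E|=6  E = 0-q->1 0-q->2 1-q->0 1-q->2 2-q->0 3-p->2
step 4: apply R1 at {0↦3, 1↦0, 2↦1, 3↦2}  → |V|=4 |E|=5  E = 0-q->1 0-q->2 1-q->0 2-q->0 3-p->2
step 5: apply R1 at {0↦3, 1↦1, 2↦0, 3↦2}  → |V|=4 |E|=4  E = 0-q->1 1-q->0 2-q->0 3-p->2
step 6: apply R1 at {0↦3, 1↦1, 2↦2, 3↦0}  → |V|=4 |E|=3  E = 0-q->1 1-q->0 3-p->2
step 7: apply R1 at {0↦3, 1↦2, 2↦0, 3↦1}  → |V|=4 |E|=2  E = 1-q->0 3-p->2
step 8: apply R1 at {0↦3, 1↦2, 2↦1, 3↦0}  → |V|=4 |E|=1  E = 3-p->2
normal form: no rule applies after step 8
NF edges: [(3, 2, 'p')]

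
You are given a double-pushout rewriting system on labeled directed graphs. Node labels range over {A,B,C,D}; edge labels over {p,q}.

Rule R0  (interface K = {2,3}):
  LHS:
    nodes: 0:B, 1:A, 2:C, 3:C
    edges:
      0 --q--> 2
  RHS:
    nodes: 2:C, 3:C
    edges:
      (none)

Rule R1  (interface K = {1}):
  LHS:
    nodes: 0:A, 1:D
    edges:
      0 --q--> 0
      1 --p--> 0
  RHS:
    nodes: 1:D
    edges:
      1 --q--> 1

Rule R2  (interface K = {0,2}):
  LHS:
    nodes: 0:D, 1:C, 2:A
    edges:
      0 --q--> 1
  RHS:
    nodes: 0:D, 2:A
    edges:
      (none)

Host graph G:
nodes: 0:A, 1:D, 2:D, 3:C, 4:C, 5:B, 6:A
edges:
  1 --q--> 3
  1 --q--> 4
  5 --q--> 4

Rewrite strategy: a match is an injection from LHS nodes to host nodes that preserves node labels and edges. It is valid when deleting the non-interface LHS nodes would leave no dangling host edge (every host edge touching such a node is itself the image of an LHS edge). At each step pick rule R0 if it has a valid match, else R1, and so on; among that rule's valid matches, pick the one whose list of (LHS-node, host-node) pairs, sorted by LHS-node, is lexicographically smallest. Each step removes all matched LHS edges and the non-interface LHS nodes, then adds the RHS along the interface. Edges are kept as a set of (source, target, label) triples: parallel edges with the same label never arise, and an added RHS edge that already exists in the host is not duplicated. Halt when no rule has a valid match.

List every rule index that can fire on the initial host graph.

Answer: [R0,R2]

Derivation:
R0: 2 valid matches — {0↦5, 1↦0, 2↦4, 3↦3}, {0↦5, 1↦6, 2↦4, 3↦3}
R1: no valid match — LHS pattern not found
R2: 2 valid matches — {0↦1, 1↦3, 2↦0}, {0↦1, 1↦3, 2↦6}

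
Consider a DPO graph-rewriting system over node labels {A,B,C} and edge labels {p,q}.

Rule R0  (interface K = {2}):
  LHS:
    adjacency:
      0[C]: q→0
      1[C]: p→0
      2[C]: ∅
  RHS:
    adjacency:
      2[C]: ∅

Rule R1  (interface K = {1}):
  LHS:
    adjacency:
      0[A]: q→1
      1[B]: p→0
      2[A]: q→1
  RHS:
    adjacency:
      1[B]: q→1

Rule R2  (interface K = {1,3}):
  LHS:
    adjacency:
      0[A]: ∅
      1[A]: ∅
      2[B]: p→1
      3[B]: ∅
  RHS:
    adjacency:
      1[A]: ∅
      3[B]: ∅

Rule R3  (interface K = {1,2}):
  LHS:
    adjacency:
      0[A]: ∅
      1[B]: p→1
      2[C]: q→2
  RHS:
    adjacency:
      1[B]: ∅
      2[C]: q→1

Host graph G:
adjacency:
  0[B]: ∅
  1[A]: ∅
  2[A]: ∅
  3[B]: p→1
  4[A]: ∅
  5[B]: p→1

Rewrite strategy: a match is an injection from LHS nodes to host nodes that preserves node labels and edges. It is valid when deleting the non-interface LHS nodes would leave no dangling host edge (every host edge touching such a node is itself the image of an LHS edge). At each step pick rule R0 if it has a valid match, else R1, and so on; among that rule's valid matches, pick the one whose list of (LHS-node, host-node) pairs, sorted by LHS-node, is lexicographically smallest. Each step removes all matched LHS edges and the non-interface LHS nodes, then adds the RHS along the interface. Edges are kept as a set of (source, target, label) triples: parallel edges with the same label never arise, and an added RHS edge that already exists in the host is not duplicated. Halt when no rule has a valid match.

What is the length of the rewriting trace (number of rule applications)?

Answer: 2

Rewrite trace:
start.  V:6 E:2  edges: 3-p->1 5-p->1
1. fire R2 via {0↦2, 1↦1, 2↦3, 3↦0}  →  V:4 E:1  edges: 5-p->1
2. fire R2 via {0↦4, 1↦1, 2↦5, 3↦0}  →  V:2 E:0  edges: ∅
halt: no rule applies after step 2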